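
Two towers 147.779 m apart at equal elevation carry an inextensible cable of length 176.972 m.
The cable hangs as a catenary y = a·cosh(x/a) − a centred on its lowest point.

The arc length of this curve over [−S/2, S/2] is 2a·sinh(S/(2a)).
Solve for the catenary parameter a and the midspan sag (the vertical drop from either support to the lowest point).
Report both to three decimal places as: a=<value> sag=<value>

seed: a₀ = √(S³/(24(L−S))) = √(147.779³/(24·29.193)) = 67.869414
iter 1: u=1.088701  f(a)=+1.780e+00  f'(a)=-9.666e-01  a ← 67.869414 − (+1.780e+00/-9.666e-01) = 69.710537
iter 2: u=1.059947  f(a)=+7.499e-02  f'(a)=-8.867e-01  a ← 69.710537 − (+7.499e-02/-8.867e-01) = 69.795105
iter 3: u=1.058663  f(a)=+1.461e-04  f'(a)=-8.833e-01  a ← 69.795105 − (+1.461e-04/-8.833e-01) = 69.795270
iter 4: u=1.058661  f(a)=+5.571e-10  f'(a)=-8.833e-01  a ← 69.795270 − (+5.571e-10/-8.833e-01) = 69.795270
iter 5: u=1.058661  f(a)=+0.000e+00  f'(a)=-8.833e-01  a ← 69.795270 − (+0.000e+00/-8.833e-01) = 69.795270
converged: |Δa| < 1e-12 after 5 iterations
sag = a·(cosh(S/(2a)) − 1) = 69.795270·(cosh(1.058661) − 1) = 42.904117
T_max/T_min = cosh(S/(2a)) = 1.614714

a=69.795 sag=42.904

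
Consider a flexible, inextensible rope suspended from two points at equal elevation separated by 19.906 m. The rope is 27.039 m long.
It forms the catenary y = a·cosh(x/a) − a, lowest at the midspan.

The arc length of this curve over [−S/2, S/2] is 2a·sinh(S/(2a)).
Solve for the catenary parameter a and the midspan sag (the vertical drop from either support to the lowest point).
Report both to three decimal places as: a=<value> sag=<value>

seed: a₀ = √(S³/(24(L−S))) = √(19.906³/(24·7.133)) = 6.787882
iter 1: u=1.466290  f(a)=+8.072e-01  f'(a)=-2.590e+00  a ← 6.787882 − (+8.072e-01/-2.590e+00) = 7.099601
iter 2: u=1.401910  f(a)=+5.894e-02  f'(a)=-2.224e+00  a ← 7.099601 − (+5.894e-02/-2.224e+00) = 7.126100
iter 3: u=1.396697  f(a)=+3.689e-04  f'(a)=-2.196e+00  a ← 7.126100 − (+3.689e-04/-2.196e+00) = 7.126268
iter 4: u=1.396664  f(a)=+1.465e-08  f'(a)=-2.196e+00  a ← 7.126268 − (+1.465e-08/-2.196e+00) = 7.126268
iter 5: u=1.396664  f(a)=+3.553e-15  f'(a)=-2.196e+00  a ← 7.126268 − (+3.553e-15/-2.196e+00) = 7.126268
converged: |Δa| < 1e-12 after 5 iterations
sag = a·(cosh(S/(2a)) − 1) = 7.126268·(cosh(1.396664) − 1) = 8.156421
T_max/T_min = cosh(S/(2a)) = 2.144557

a=7.126 sag=8.156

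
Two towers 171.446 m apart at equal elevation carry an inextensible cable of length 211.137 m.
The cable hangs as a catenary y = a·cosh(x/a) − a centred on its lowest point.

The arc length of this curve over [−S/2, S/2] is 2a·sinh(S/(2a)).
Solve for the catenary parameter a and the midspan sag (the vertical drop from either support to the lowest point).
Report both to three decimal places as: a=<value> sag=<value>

a=75.136 sag=54.441

seed: a₀ = √(S³/(24(L−S))) = √(171.446³/(24·39.691)) = 72.734322
iter 1: u=1.178577  f(a)=+2.850e+00  f'(a)=-1.251e+00  a ← 72.734322 − (+2.850e+00/-1.251e+00) = 75.012682
iter 2: u=1.142780  f(a)=+1.394e-01  f'(a)=-1.131e+00  a ← 75.012682 − (+1.394e-01/-1.131e+00) = 75.135903
iter 3: u=1.140906  f(a)=+3.714e-04  f'(a)=-1.125e+00  a ← 75.135903 − (+3.714e-04/-1.125e+00) = 75.136233
iter 4: u=1.140901  f(a)=+2.652e-09  f'(a)=-1.125e+00  a ← 75.136233 − (+2.652e-09/-1.125e+00) = 75.136233
iter 5: u=1.140901  f(a)=-2.842e-14  f'(a)=-1.125e+00  a ← 75.136233 − (-2.842e-14/-1.125e+00) = 75.136233
converged: |Δa| < 1e-12 after 5 iterations
sag = a·(cosh(S/(2a)) − 1) = 75.136233·(cosh(1.140901) − 1) = 54.440623
T_max/T_min = cosh(S/(2a)) = 1.724559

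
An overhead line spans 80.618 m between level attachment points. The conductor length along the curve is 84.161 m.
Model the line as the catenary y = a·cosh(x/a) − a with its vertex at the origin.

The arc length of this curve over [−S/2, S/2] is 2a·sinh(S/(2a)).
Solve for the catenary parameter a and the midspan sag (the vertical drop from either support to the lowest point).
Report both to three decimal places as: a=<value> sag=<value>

a=79.010 sag=10.507

seed: a₀ = √(S³/(24(L−S))) = √(80.618³/(24·3.543)) = 78.497682
iter 1: u=0.513506  f(a)=+4.701e-02  f'(a)=-9.267e-02  a ← 78.497682 − (+4.701e-02/-9.267e-02) = 79.004914
iter 2: u=0.510209  f(a)=+4.595e-04  f'(a)=-9.087e-02  a ← 79.004914 − (+4.595e-04/-9.087e-02) = 79.009971
iter 3: u=0.510176  f(a)=+4.488e-08  f'(a)=-9.085e-02  a ← 79.009971 − (+4.488e-08/-9.085e-02) = 79.009971
iter 4: u=0.510176  f(a)=+0.000e+00  f'(a)=-9.085e-02  a ← 79.009971 − (+0.000e+00/-9.085e-02) = 79.009971
converged: |Δa| < 1e-12 after 4 iterations
sag = a·(cosh(S/(2a)) − 1) = 79.009971·(cosh(0.510176) − 1) = 10.507312
T_max/T_min = cosh(S/(2a)) = 1.132987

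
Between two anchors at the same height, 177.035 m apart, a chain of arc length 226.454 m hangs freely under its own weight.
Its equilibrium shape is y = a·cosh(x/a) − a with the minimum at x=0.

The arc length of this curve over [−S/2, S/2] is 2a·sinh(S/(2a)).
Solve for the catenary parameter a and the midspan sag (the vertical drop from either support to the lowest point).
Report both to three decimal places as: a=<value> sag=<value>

a=71.094 sag=62.602

seed: a₀ = √(S³/(24(L−S))) = √(177.035³/(24·49.419)) = 68.396851
iter 1: u=1.294175  f(a)=+4.308e+00  f'(a)=-1.702e+00  a ← 68.396851 − (+4.308e+00/-1.702e+00) = 70.927648
iter 2: u=1.247997  f(a)=+2.506e-01  f'(a)=-1.509e+00  a ← 70.927648 − (+2.506e-01/-1.509e+00) = 71.093709
iter 3: u=1.245082  f(a)=+9.644e-04  f'(a)=-1.498e+00  a ← 71.093709 − (+9.644e-04/-1.498e+00) = 71.094353
iter 4: u=1.245071  f(a)=+1.440e-08  f'(a)=-1.498e+00  a ← 71.094353 − (+1.440e-08/-1.498e+00) = 71.094353
iter 5: u=1.245071  f(a)=+2.842e-14  f'(a)=-1.498e+00  a ← 71.094353 − (+2.842e-14/-1.498e+00) = 71.094353
converged: |Δa| < 1e-12 after 5 iterations
sag = a·(cosh(S/(2a)) − 1) = 71.094353·(cosh(1.245071) − 1) = 62.602171
T_max/T_min = cosh(S/(2a)) = 1.880551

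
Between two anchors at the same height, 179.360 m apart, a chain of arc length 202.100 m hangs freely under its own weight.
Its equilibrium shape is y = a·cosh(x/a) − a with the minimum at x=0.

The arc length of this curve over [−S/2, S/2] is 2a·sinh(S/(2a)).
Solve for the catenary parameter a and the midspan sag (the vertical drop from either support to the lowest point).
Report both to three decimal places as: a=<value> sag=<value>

seed: a₀ = √(S³/(24(L−S))) = √(179.360³/(24·22.740)) = 102.822354
iter 1: u=0.872184  f(a)=+8.808e-01  f'(a)=-4.769e-01  a ← 102.822354 − (+8.808e-01/-4.769e-01) = 104.669221
iter 2: u=0.856794  f(a)=+2.429e-02  f'(a)=-4.509e-01  a ← 104.669221 − (+2.429e-02/-4.509e-01) = 104.723090
iter 3: u=0.856354  f(a)=+1.964e-05  f'(a)=-4.502e-01  a ← 104.723090 − (+1.964e-05/-4.502e-01) = 104.723133
iter 4: u=0.856353  f(a)=+1.290e-11  f'(a)=-4.502e-01  a ← 104.723133 − (+1.290e-11/-4.502e-01) = 104.723133
converged: |Δa| < 1e-12 after 4 iterations
sag = a·(cosh(S/(2a)) − 1) = 104.723133·(cosh(0.856353) − 1) = 40.803624
T_max/T_min = cosh(S/(2a)) = 1.389633

a=104.723 sag=40.804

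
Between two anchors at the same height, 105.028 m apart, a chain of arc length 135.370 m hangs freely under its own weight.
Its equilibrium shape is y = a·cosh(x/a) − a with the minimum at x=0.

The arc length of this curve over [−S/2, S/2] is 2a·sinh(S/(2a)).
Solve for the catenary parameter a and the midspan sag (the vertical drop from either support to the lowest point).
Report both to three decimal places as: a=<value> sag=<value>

seed: a₀ = √(S³/(24(L−S))) = √(105.028³/(24·30.342)) = 39.886867
iter 1: u=1.316574  f(a)=+2.741e+00  f'(a)=-1.802e+00  a ← 39.886867 − (+2.741e+00/-1.802e+00) = 41.407903
iter 2: u=1.268212  f(a)=+1.646e-01  f'(a)=-1.591e+00  a ← 41.407903 − (+1.646e-01/-1.591e+00) = 41.511316
iter 3: u=1.265053  f(a)=+6.773e-04  f'(a)=-1.578e+00  a ← 41.511316 − (+6.773e-04/-1.578e+00) = 41.511745
iter 4: u=1.265040  f(a)=+1.157e-08  f'(a)=-1.578e+00  a ← 41.511745 − (+1.157e-08/-1.578e+00) = 41.511745
iter 5: u=1.265040  f(a)=+0.000e+00  f'(a)=-1.578e+00  a ← 41.511745 − (+0.000e+00/-1.578e+00) = 41.511745
converged: |Δa| < 1e-12 after 5 iterations
sag = a·(cosh(S/(2a)) − 1) = 41.511745·(cosh(1.265040) − 1) = 37.889037
T_max/T_min = cosh(S/(2a)) = 1.912731

a=41.512 sag=37.889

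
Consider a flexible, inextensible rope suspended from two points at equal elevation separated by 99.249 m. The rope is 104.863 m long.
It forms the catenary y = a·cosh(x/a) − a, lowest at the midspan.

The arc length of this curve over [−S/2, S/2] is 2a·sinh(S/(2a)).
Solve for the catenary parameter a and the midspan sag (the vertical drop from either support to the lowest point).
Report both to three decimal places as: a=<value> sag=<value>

a=85.895 sag=14.738

seed: a₀ = √(S³/(24(L−S))) = √(99.249³/(24·5.614)) = 85.181912
iter 1: u=0.582571  f(a)=+9.604e-02  f'(a)=-1.363e-01  a ← 85.181912 − (+9.604e-02/-1.363e-01) = 85.886326
iter 2: u=0.577793  f(a)=+1.204e-03  f'(a)=-1.329e-01  a ← 85.886326 − (+1.204e-03/-1.329e-01) = 85.895385
iter 3: u=0.577732  f(a)=+1.947e-07  f'(a)=-1.329e-01  a ← 85.895385 − (+1.947e-07/-1.329e-01) = 85.895387
iter 4: u=0.577732  f(a)=+0.000e+00  f'(a)=-1.329e-01  a ← 85.895387 − (+0.000e+00/-1.329e-01) = 85.895387
converged: |Δa| < 1e-12 after 4 iterations
sag = a·(cosh(S/(2a)) − 1) = 85.895387·(cosh(0.577732) − 1) = 14.738006
T_max/T_min = cosh(S/(2a)) = 1.171581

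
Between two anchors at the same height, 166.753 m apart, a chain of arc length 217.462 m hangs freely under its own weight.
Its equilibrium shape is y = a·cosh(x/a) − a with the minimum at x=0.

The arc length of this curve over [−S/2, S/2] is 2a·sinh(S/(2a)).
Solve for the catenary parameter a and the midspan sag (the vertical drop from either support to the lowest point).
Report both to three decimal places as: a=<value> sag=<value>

seed: a₀ = √(S³/(24(L−S))) = √(166.753³/(24·50.709)) = 61.725176
iter 1: u=1.350770  f(a)=+4.832e+00  f'(a)=-1.963e+00  a ← 61.725176 − (+4.832e+00/-1.963e+00) = 64.186787
iter 2: u=1.298967  f(a)=+3.041e-01  f'(a)=-1.723e+00  a ← 64.186787 − (+3.041e-01/-1.723e+00) = 64.363279
iter 3: u=1.295405  f(a)=+1.383e-03  f'(a)=-1.707e+00  a ← 64.363279 − (+1.383e-03/-1.707e+00) = 64.364089
iter 4: u=1.295388  f(a)=+2.891e-08  f'(a)=-1.707e+00  a ← 64.364089 − (+2.891e-08/-1.707e+00) = 64.364089
iter 5: u=1.295388  f(a)=+2.842e-14  f'(a)=-1.707e+00  a ← 64.364089 − (+2.842e-14/-1.707e+00) = 64.364089
converged: |Δa| < 1e-12 after 5 iterations
sag = a·(cosh(S/(2a)) − 1) = 64.364089·(cosh(1.295388) − 1) = 61.989250
T_max/T_min = cosh(S/(2a)) = 1.963103

a=64.364 sag=61.989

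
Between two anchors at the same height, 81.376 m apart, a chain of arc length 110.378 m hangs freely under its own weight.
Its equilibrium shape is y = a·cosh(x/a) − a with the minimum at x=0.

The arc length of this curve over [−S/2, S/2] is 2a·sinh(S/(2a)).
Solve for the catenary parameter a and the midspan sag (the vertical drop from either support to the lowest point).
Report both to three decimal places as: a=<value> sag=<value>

a=29.204 sag=33.235

seed: a₀ = √(S³/(24(L−S))) = √(81.376³/(24·29.002)) = 27.824343
iter 1: u=1.462317  f(a)=+3.264e+00  f'(a)=-2.566e+00  a ← 27.824343 − (+3.264e+00/-2.566e+00) = 29.096244
iter 2: u=1.398394  f(a)=+2.371e-01  f'(a)=-2.205e+00  a ← 29.096244 − (+2.371e-01/-2.205e+00) = 29.203760
iter 3: u=1.393245  f(a)=+1.469e-03  f'(a)=-2.178e+00  a ← 29.203760 − (+1.469e-03/-2.178e+00) = 29.204435
iter 4: u=1.393213  f(a)=+5.710e-08  f'(a)=-2.178e+00  a ← 29.204435 − (+5.710e-08/-2.178e+00) = 29.204435
iter 5: u=1.393213  f(a)=-1.421e-14  f'(a)=-2.178e+00  a ← 29.204435 − (-1.421e-14/-2.178e+00) = 29.204435
converged: |Δa| < 1e-12 after 5 iterations
sag = a·(cosh(S/(2a)) − 1) = 29.204435·(cosh(1.393213) − 1) = 33.235334
T_max/T_min = cosh(S/(2a)) = 2.138024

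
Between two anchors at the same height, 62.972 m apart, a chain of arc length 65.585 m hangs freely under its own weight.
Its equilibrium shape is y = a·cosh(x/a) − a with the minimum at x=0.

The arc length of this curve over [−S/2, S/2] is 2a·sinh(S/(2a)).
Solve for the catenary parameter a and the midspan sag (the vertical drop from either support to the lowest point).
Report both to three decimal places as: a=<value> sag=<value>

seed: a₀ = √(S³/(24(L−S))) = √(62.972³/(24·2.613)) = 63.102404
iter 1: u=0.498967  f(a)=+3.272e-02  f'(a)=-8.490e-02  a ← 63.102404 − (+3.272e-02/-8.490e-02) = 63.487821
iter 2: u=0.495938  f(a)=+3.022e-04  f'(a)=-8.334e-02  a ← 63.487821 − (+3.022e-04/-8.334e-02) = 63.491447
iter 3: u=0.495909  f(a)=+2.631e-08  f'(a)=-8.332e-02  a ← 63.491447 − (+2.631e-08/-8.332e-02) = 63.491447
iter 4: u=0.495909  f(a)=+1.421e-14  f'(a)=-8.332e-02  a ← 63.491447 − (+1.421e-14/-8.332e-02) = 63.491447
converged: |Δa| < 1e-12 after 4 iterations
sag = a·(cosh(S/(2a)) − 1) = 63.491447·(cosh(0.495909) − 1) = 7.968415
T_max/T_min = cosh(S/(2a)) = 1.125504

a=63.491 sag=7.968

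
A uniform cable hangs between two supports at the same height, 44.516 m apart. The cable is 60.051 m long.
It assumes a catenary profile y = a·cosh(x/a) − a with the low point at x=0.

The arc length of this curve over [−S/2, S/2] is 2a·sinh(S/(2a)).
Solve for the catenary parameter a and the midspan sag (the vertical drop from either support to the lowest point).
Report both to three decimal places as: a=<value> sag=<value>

seed: a₀ = √(S³/(24(L−S))) = √(44.516³/(24·15.535)) = 15.382005
iter 1: u=1.447016  f(a)=+1.710e+00  f'(a)=-2.476e+00  a ← 15.382005 − (+1.710e+00/-2.476e+00) = 16.072670
iter 2: u=1.384835  f(a)=+1.219e-01  f'(a)=-2.134e+00  a ← 16.072670 − (+1.219e-01/-2.134e+00) = 16.129791
iter 3: u=1.379931  f(a)=+7.248e-04  f'(a)=-2.109e+00  a ← 16.129791 − (+7.248e-04/-2.109e+00) = 16.130135
iter 4: u=1.379902  f(a)=+2.596e-08  f'(a)=-2.109e+00  a ← 16.130135 − (+2.596e-08/-2.109e+00) = 16.130135
iter 5: u=1.379902  f(a)=+7.105e-15  f'(a)=-2.109e+00  a ← 16.130135 − (+7.105e-15/-2.109e+00) = 16.130135
converged: |Δa| < 1e-12 after 5 iterations
sag = a·(cosh(S/(2a)) − 1) = 16.130135·(cosh(1.379902) − 1) = 17.953760
T_max/T_min = cosh(S/(2a)) = 2.113057

a=16.130 sag=17.954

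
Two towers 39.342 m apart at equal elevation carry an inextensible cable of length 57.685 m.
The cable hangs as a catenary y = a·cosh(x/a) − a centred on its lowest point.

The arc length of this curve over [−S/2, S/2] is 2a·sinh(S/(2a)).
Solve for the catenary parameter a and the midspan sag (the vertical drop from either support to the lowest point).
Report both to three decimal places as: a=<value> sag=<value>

a=12.509 sag=18.929

seed: a₀ = √(S³/(24(L−S))) = √(39.342³/(24·18.343)) = 11.760989
iter 1: u=1.672563  f(a)=+2.743e+00  f'(a)=-4.084e+00  a ← 11.760989 − (+2.743e+00/-4.084e+00) = 12.432773
iter 2: u=1.582189  f(a)=+2.526e-01  f'(a)=-3.363e+00  a ← 12.432773 − (+2.526e-01/-3.363e+00) = 12.507879
iter 3: u=1.572689  f(a)=+2.621e-03  f'(a)=-3.294e+00  a ← 12.507879 − (+2.621e-03/-3.294e+00) = 12.508675
iter 4: u=1.572589  f(a)=+2.888e-07  f'(a)=-3.293e+00  a ← 12.508675 − (+2.888e-07/-3.293e+00) = 12.508675
iter 5: u=1.572589  f(a)=+0.000e+00  f'(a)=-3.293e+00  a ← 12.508675 − (+0.000e+00/-3.293e+00) = 12.508675
converged: |Δa| < 1e-12 after 5 iterations
sag = a·(cosh(S/(2a)) − 1) = 12.508675·(cosh(1.572589) − 1) = 18.929467
T_max/T_min = cosh(S/(2a)) = 2.513307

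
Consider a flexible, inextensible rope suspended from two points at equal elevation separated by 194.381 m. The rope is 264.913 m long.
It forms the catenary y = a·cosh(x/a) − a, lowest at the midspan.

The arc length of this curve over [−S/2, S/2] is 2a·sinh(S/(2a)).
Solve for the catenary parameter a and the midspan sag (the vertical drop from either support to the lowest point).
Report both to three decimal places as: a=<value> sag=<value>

a=69.191 sag=80.248

seed: a₀ = √(S³/(24(L−S))) = √(194.381³/(24·70.532)) = 65.869141
iter 1: u=1.475509  f(a)=+8.088e+00  f'(a)=-2.646e+00  a ← 65.869141 − (+8.088e+00/-2.646e+00) = 68.926362
iter 2: u=1.410063  f(a)=+5.972e-01  f'(a)=-2.268e+00  a ← 68.926362 − (+5.972e-01/-2.268e+00) = 69.189664
iter 3: u=1.404697  f(a)=+3.829e-03  f'(a)=-2.239e+00  a ← 69.189664 − (+3.829e-03/-2.239e+00) = 69.191375
iter 4: u=1.404662  f(a)=+1.597e-07  f'(a)=-2.239e+00  a ← 69.191375 − (+1.597e-07/-2.239e+00) = 69.191375
iter 5: u=1.404662  f(a)=-5.684e-14  f'(a)=-2.239e+00  a ← 69.191375 − (-5.684e-14/-2.239e+00) = 69.191375
converged: |Δa| < 1e-12 after 5 iterations
sag = a·(cosh(S/(2a)) − 1) = 69.191375·(cosh(1.404662) − 1) = 80.248147
T_max/T_min = cosh(S/(2a)) = 2.159800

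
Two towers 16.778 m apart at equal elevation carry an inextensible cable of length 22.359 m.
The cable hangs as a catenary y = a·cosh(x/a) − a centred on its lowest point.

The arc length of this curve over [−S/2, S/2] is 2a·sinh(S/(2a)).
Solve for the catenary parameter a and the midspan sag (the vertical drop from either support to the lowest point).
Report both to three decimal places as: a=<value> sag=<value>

a=6.214 sag=6.576

seed: a₀ = √(S³/(24(L−S))) = √(16.778³/(24·5.581)) = 5.938116
iter 1: u=1.412738  f(a)=+5.841e-01  f'(a)=-2.283e+00  a ← 5.938116 − (+5.841e-01/-2.283e+00) = 6.194026
iter 2: u=1.354370  f(a)=+3.988e-02  f'(a)=-1.981e+00  a ← 6.194026 − (+3.988e-02/-1.981e+00) = 6.214163
iter 3: u=1.349981  f(a)=+2.161e-04  f'(a)=-1.959e+00  a ← 6.214163 − (+2.161e-04/-1.959e+00) = 6.214273
iter 4: u=1.349957  f(a)=+6.417e-09  f'(a)=-1.959e+00  a ← 6.214273 − (+6.417e-09/-1.959e+00) = 6.214273
iter 5: u=1.349957  f(a)=+0.000e+00  f'(a)=-1.959e+00  a ← 6.214273 − (+0.000e+00/-1.959e+00) = 6.214273
converged: |Δa| < 1e-12 after 5 iterations
sag = a·(cosh(S/(2a)) − 1) = 6.214273·(cosh(1.349957) − 1) = 6.576286
T_max/T_min = cosh(S/(2a)) = 2.058255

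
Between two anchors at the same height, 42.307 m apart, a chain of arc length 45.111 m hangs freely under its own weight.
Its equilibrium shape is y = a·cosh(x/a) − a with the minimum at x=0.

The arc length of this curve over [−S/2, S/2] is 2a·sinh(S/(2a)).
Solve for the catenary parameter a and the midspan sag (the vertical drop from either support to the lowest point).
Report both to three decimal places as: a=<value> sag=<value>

a=33.873 sag=6.823

seed: a₀ = √(S³/(24(L−S))) = √(42.307³/(24·2.804)) = 33.544685
iter 1: u=0.630607  f(a)=+5.628e-02  f'(a)=-1.739e-01  a ← 33.544685 − (+5.628e-02/-1.739e-01) = 33.868296
iter 2: u=0.624581  f(a)=+8.249e-04  f'(a)=-1.689e-01  a ← 33.868296 − (+8.249e-04/-1.689e-01) = 33.873181
iter 3: u=0.624491  f(a)=+1.830e-07  f'(a)=-1.688e-01  a ← 33.873181 − (+1.830e-07/-1.688e-01) = 33.873182
iter 4: u=0.624491  f(a)=+7.105e-15  f'(a)=-1.688e-01  a ← 33.873182 − (+7.105e-15/-1.688e-01) = 33.873182
converged: |Δa| < 1e-12 after 4 iterations
sag = a·(cosh(S/(2a)) − 1) = 33.873182·(cosh(0.624491) − 1) = 6.822555
T_max/T_min = cosh(S/(2a)) = 1.201415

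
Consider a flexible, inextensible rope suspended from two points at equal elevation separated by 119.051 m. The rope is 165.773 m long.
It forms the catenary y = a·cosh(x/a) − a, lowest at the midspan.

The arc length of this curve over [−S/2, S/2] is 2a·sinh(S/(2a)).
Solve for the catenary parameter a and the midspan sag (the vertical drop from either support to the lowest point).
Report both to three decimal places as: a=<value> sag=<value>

seed: a₀ = √(S³/(24(L−S))) = √(119.051³/(24·46.722)) = 38.791202
iter 1: u=1.534510  f(a)=+5.820e+00  f'(a)=-3.026e+00  a ← 38.791202 − (+5.820e+00/-3.026e+00) = 40.714416
iter 2: u=1.462025  f(a)=+4.608e-01  f'(a)=-2.564e+00  a ← 40.714416 − (+4.608e-01/-2.564e+00) = 40.894124
iter 3: u=1.455600  f(a)=+3.438e-03  f'(a)=-2.526e+00  a ← 40.894124 − (+3.438e-03/-2.526e+00) = 40.895485
iter 4: u=1.455552  f(a)=+1.945e-07  f'(a)=-2.526e+00  a ← 40.895485 − (+1.945e-07/-2.526e+00) = 40.895485
iter 5: u=1.455552  f(a)=+0.000e+00  f'(a)=-2.526e+00  a ← 40.895485 − (+0.000e+00/-2.526e+00) = 40.895485
converged: |Δa| < 1e-12 after 5 iterations
sag = a·(cosh(S/(2a)) − 1) = 40.895485·(cosh(1.455552) − 1) = 51.530770
T_max/T_min = cosh(S/(2a)) = 2.260060

a=40.895 sag=51.531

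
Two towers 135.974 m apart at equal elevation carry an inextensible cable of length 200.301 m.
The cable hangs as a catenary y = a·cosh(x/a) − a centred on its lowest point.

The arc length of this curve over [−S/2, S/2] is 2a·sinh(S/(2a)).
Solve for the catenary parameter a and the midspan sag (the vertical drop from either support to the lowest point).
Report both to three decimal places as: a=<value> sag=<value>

seed: a₀ = √(S³/(24(L−S))) = √(135.974³/(24·64.327)) = 40.353531
iter 1: u=1.684784  f(a)=+9.772e+00  f'(a)=-4.190e+00  a ← 40.353531 − (+9.772e+00/-4.190e+00) = 42.685730
iter 2: u=1.592734  f(a)=+9.112e-01  f'(a)=-3.442e+00  a ← 42.685730 − (+9.112e-01/-3.442e+00) = 42.950457
iter 3: u=1.582917  f(a)=+9.721e-03  f'(a)=-3.369e+00  a ← 42.950457 − (+9.721e-03/-3.369e+00) = 42.953342
iter 4: u=1.582810  f(a)=+1.133e-06  f'(a)=-3.368e+00  a ← 42.953342 − (+1.133e-06/-3.368e+00) = 42.953343
iter 5: u=1.582810  f(a)=+2.842e-14  f'(a)=-3.368e+00  a ← 42.953343 − (+2.842e-14/-3.368e+00) = 42.953343
converged: |Δa| < 1e-12 after 5 iterations
sag = a·(cosh(S/(2a)) − 1) = 42.953343·(cosh(1.582810) − 1) = 66.019646
T_max/T_min = cosh(S/(2a)) = 2.537008

a=42.953 sag=66.020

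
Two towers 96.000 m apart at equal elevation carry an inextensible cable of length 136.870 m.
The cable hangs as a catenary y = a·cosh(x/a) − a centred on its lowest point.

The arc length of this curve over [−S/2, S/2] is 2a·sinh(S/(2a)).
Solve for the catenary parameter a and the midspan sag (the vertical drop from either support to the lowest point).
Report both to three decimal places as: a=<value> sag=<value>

a=31.789 sag=43.669

seed: a₀ = √(S³/(24(L−S))) = √(96.000³/(24·40.870)) = 30.033013
iter 1: u=1.598241  f(a)=+5.549e+00  f'(a)=-3.483e+00  a ← 30.033013 − (+5.549e+00/-3.483e+00) = 31.625956
iter 2: u=1.517741  f(a)=+4.720e-01  f'(a)=-2.914e+00  a ← 31.625956 − (+4.720e-01/-2.914e+00) = 31.787959
iter 3: u=1.510006  f(a)=+4.118e-03  f'(a)=-2.863e+00  a ← 31.787959 − (+4.118e-03/-2.863e+00) = 31.789398
iter 4: u=1.509937  f(a)=+3.194e-07  f'(a)=-2.863e+00  a ← 31.789398 − (+3.194e-07/-2.863e+00) = 31.789398
iter 5: u=1.509937  f(a)=+0.000e+00  f'(a)=-2.863e+00  a ← 31.789398 − (+0.000e+00/-2.863e+00) = 31.789398
converged: |Δa| < 1e-12 after 5 iterations
sag = a·(cosh(S/(2a)) − 1) = 31.789398·(cosh(1.509937) − 1) = 43.668637
T_max/T_min = cosh(S/(2a)) = 2.373686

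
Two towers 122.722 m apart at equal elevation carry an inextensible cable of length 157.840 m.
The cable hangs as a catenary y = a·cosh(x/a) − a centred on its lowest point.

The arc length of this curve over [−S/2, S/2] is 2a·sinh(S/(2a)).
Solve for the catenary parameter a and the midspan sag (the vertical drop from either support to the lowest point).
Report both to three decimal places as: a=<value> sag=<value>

a=48.719 sag=44.027

seed: a₀ = √(S³/(24(L−S))) = √(122.722³/(24·35.118)) = 46.828811
iter 1: u=1.310326  f(a)=+3.141e+00  f'(a)=-1.774e+00  a ← 46.828811 − (+3.141e+00/-1.774e+00) = 48.599736
iter 2: u=1.262579  f(a)=+1.870e-01  f'(a)=-1.568e+00  a ← 48.599736 − (+1.870e-01/-1.568e+00) = 48.718959
iter 3: u=1.259489  f(a)=+7.552e-04  f'(a)=-1.556e+00  a ← 48.718959 − (+7.552e-04/-1.556e+00) = 48.719444
iter 4: u=1.259477  f(a)=+1.243e-08  f'(a)=-1.556e+00  a ← 48.719444 − (+1.243e-08/-1.556e+00) = 48.719444
iter 5: u=1.259477  f(a)=-2.842e-14  f'(a)=-1.556e+00  a ← 48.719444 − (-2.842e-14/-1.556e+00) = 48.719444
converged: |Δa| < 1e-12 after 5 iterations
sag = a·(cosh(S/(2a)) − 1) = 48.719444·(cosh(1.259477) − 1) = 44.027257
T_max/T_min = cosh(S/(2a)) = 1.903690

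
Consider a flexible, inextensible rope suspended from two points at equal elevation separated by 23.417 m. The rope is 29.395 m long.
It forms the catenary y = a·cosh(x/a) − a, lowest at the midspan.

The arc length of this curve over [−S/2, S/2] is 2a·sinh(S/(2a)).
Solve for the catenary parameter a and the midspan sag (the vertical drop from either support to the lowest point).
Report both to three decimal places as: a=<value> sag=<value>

seed: a₀ = √(S³/(24(L−S))) = √(23.417³/(24·5.978)) = 9.460483
iter 1: u=1.237622  f(a)=+4.749e-01  f'(a)=-1.468e+00  a ← 9.460483 − (+4.749e-01/-1.468e+00) = 9.783918
iter 2: u=1.196709  f(a)=+2.544e-02  f'(a)=-1.315e+00  a ← 9.783918 − (+2.544e-02/-1.315e+00) = 9.803267
iter 3: u=1.194347  f(a)=+8.216e-05  f'(a)=-1.306e+00  a ← 9.803267 − (+8.216e-05/-1.306e+00) = 9.803330
iter 4: u=1.194339  f(a)=+8.629e-10  f'(a)=-1.306e+00  a ← 9.803330 − (+8.629e-10/-1.306e+00) = 9.803330
iter 5: u=1.194339  f(a)=+3.553e-15  f'(a)=-1.306e+00  a ← 9.803330 − (+3.553e-15/-1.306e+00) = 9.803330
converged: |Δa| < 1e-12 after 5 iterations
sag = a·(cosh(S/(2a)) − 1) = 9.803330·(cosh(1.194339) − 1) = 7.863639
T_max/T_min = cosh(S/(2a)) = 1.802140

a=9.803 sag=7.864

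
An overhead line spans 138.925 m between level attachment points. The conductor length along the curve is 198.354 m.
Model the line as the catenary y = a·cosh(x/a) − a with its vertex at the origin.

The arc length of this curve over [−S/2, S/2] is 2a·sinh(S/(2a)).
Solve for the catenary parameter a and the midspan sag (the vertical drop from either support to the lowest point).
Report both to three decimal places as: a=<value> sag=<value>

a=45.905 sag=63.381

seed: a₀ = √(S³/(24(L−S))) = √(138.925³/(24·59.429)) = 43.357654
iter 1: u=1.602082  f(a)=+8.110e+00  f'(a)=-3.513e+00  a ← 43.357654 − (+8.110e+00/-3.513e+00) = 45.666428
iter 2: u=1.521085  f(a)=+6.928e-01  f'(a)=-2.936e+00  a ← 45.666428 − (+6.928e-01/-2.936e+00) = 45.902408
iter 3: u=1.513265  f(a)=+6.100e-03  f'(a)=-2.884e+00  a ← 45.902408 − (+6.100e-03/-2.884e+00) = 45.904522
iter 4: u=1.513195  f(a)=+4.820e-07  f'(a)=-2.884e+00  a ← 45.904522 − (+4.820e-07/-2.884e+00) = 45.904522
iter 5: u=1.513195  f(a)=-2.842e-14  f'(a)=-2.884e+00  a ← 45.904522 − (-2.842e-14/-2.884e+00) = 45.904522
converged: |Δa| < 1e-12 after 5 iterations
sag = a·(cosh(S/(2a)) − 1) = 45.904522·(cosh(1.513195) − 1) = 63.380895
T_max/T_min = cosh(S/(2a)) = 2.380711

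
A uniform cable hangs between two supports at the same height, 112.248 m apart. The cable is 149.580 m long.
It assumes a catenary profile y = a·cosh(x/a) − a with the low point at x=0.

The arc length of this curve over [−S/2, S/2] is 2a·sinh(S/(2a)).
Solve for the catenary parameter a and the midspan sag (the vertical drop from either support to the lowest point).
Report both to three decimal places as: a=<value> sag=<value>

a=41.578 sag=43.992

seed: a₀ = √(S³/(24(L−S))) = √(112.248³/(24·37.332)) = 39.730284
iter 1: u=1.412625  f(a)=+3.907e+00  f'(a)=-2.282e+00  a ← 39.730284 − (+3.907e+00/-2.282e+00) = 41.442271
iter 2: u=1.354269  f(a)=+2.667e-01  f'(a)=-1.980e+00  a ← 41.442271 − (+2.667e-01/-1.980e+00) = 41.576963
iter 3: u=1.349882  f(a)=+1.444e-03  f'(a)=-1.959e+00  a ← 41.576963 − (+1.444e-03/-1.959e+00) = 41.577701
iter 4: u=1.349858  f(a)=+4.287e-08  f'(a)=-1.959e+00  a ← 41.577701 − (+4.287e-08/-1.959e+00) = 41.577701
iter 5: u=1.349858  f(a)=+2.842e-14  f'(a)=-1.959e+00  a ← 41.577701 − (+2.842e-14/-1.959e+00) = 41.577701
converged: |Δa| < 1e-12 after 5 iterations
sag = a·(cosh(S/(2a)) − 1) = 41.577701·(cosh(1.349858) − 1) = 43.992442
T_max/T_min = cosh(S/(2a)) = 2.058078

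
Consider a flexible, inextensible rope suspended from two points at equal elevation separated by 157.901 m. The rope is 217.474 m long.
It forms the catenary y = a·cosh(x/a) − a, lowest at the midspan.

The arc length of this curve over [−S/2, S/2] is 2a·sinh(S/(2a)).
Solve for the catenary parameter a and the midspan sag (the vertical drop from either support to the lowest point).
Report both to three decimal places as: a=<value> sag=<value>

a=55.219 sag=66.736

seed: a₀ = √(S³/(24(L−S))) = √(157.901³/(24·59.573)) = 52.474338
iter 1: u=1.504554  f(a)=+7.118e+00  f'(a)=-2.828e+00  a ← 52.474338 − (+7.118e+00/-2.828e+00) = 54.991346
iter 2: u=1.435690  f(a)=+5.442e-01  f'(a)=-2.411e+00  a ← 54.991346 − (+5.442e-01/-2.411e+00) = 55.217089
iter 3: u=1.429820  f(a)=+3.763e-03  f'(a)=-2.377e+00  a ← 55.217089 − (+3.763e-03/-2.377e+00) = 55.218672
iter 4: u=1.429779  f(a)=+1.826e-07  f'(a)=-2.377e+00  a ← 55.218672 − (+1.826e-07/-2.377e+00) = 55.218672
iter 5: u=1.429779  f(a)=-2.842e-14  f'(a)=-2.377e+00  a ← 55.218672 − (-2.842e-14/-2.377e+00) = 55.218672
converged: |Δa| < 1e-12 after 5 iterations
sag = a·(cosh(S/(2a)) − 1) = 55.218672·(cosh(1.429779) − 1) = 66.735569
T_max/T_min = cosh(S/(2a)) = 2.208569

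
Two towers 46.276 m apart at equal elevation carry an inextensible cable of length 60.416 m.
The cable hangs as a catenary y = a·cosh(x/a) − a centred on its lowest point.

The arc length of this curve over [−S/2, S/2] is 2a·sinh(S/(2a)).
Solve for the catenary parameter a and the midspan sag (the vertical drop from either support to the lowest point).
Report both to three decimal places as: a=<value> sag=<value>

seed: a₀ = √(S³/(24(L−S))) = √(46.276³/(24·14.140)) = 17.088478
iter 1: u=1.354012  f(a)=+1.354e+00  f'(a)=-1.979e+00  a ← 17.088478 − (+1.354e+00/-1.979e+00) = 17.772818
iter 2: u=1.301876  f(a)=+8.560e-02  f'(a)=-1.736e+00  a ← 17.772818 − (+8.560e-02/-1.736e+00) = 17.822128
iter 3: u=1.298274  f(a)=+3.930e-04  f'(a)=-1.720e+00  a ← 17.822128 − (+3.930e-04/-1.720e+00) = 17.822356
iter 4: u=1.298257  f(a)=+8.370e-09  f'(a)=-1.720e+00  a ← 17.822356 − (+8.370e-09/-1.720e+00) = 17.822356
iter 5: u=1.298257  f(a)=-7.105e-15  f'(a)=-1.720e+00  a ← 17.822356 − (-7.105e-15/-1.720e+00) = 17.822356
converged: |Δa| < 1e-12 after 5 iterations
sag = a·(cosh(S/(2a)) − 1) = 17.822356·(cosh(1.298257) − 1) = 17.251276
T_max/T_min = cosh(S/(2a)) = 1.967957

a=17.822 sag=17.251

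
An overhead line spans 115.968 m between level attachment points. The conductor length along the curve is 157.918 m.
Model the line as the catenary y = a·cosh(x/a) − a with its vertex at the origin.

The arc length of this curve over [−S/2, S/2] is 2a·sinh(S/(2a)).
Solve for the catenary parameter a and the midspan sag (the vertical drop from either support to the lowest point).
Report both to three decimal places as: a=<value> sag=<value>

seed: a₀ = √(S³/(24(L−S))) = √(115.968³/(24·41.950)) = 39.358238
iter 1: u=1.473237  f(a)=+4.795e+00  f'(a)=-2.632e+00  a ← 39.358238 − (+4.795e+00/-2.632e+00) = 41.180230
iter 2: u=1.408054  f(a)=+3.531e-01  f'(a)=-2.257e+00  a ← 41.180230 − (+3.531e-01/-2.257e+00) = 41.336647
iter 3: u=1.402726  f(a)=+2.251e-03  f'(a)=-2.228e+00  a ← 41.336647 − (+2.251e-03/-2.228e+00) = 41.337657
iter 4: u=1.402692  f(a)=+9.273e-08  f'(a)=-2.228e+00  a ← 41.337657 − (+9.273e-08/-2.228e+00) = 41.337657
iter 5: u=1.402692  f(a)=+2.842e-14  f'(a)=-2.228e+00  a ← 41.337657 − (+2.842e-14/-2.228e+00) = 41.337657
converged: |Δa| < 1e-12 after 5 iterations
sag = a·(cosh(S/(2a)) − 1) = 41.337657·(cosh(1.402692) − 1) = 47.787679
T_max/T_min = cosh(S/(2a)) = 2.156033

a=41.338 sag=47.788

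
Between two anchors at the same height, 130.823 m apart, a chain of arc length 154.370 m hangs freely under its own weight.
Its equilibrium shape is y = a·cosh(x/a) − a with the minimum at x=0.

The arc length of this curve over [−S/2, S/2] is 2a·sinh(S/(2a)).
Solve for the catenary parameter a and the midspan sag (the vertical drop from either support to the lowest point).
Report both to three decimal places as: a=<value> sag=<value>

seed: a₀ = √(S³/(24(L−S))) = √(130.823³/(24·23.547)) = 62.943769
iter 1: u=1.039205  f(a)=+1.305e+00  f'(a)=-8.322e-01  a ← 62.943769 − (+1.305e+00/-8.322e-01) = 64.511552
iter 2: u=1.013950  f(a)=+5.033e-02  f'(a)=-7.691e-01  a ← 64.511552 − (+5.033e-02/-7.691e-01) = 64.577000
iter 3: u=1.012923  f(a)=+8.158e-05  f'(a)=-7.666e-01  a ← 64.577000 − (+8.158e-05/-7.666e-01) = 64.577106
iter 4: u=1.012921  f(a)=+2.151e-10  f'(a)=-7.666e-01  a ← 64.577106 − (+2.151e-10/-7.666e-01) = 64.577106
iter 5: u=1.012921  f(a)=-2.842e-14  f'(a)=-7.666e-01  a ← 64.577106 − (-2.842e-14/-7.666e-01) = 64.577106
converged: |Δa| < 1e-12 after 5 iterations
sag = a·(cosh(S/(2a)) − 1) = 64.577106·(cosh(1.012921) − 1) = 36.059502
T_max/T_min = cosh(S/(2a)) = 1.558395

a=64.577 sag=36.060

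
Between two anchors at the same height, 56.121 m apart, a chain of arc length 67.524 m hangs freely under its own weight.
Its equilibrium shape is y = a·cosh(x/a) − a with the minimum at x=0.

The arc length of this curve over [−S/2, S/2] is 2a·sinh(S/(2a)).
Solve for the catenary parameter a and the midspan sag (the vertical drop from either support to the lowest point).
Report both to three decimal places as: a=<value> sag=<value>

seed: a₀ = √(S³/(24(L−S))) = √(56.121³/(24·11.403)) = 25.413994
iter 1: u=1.104136  f(a)=+7.156e-01  f'(a)=-1.012e+00  a ← 25.413994 − (+7.156e-01/-1.012e+00) = 26.121351
iter 2: u=1.074236  f(a)=+3.096e-02  f'(a)=-9.258e-01  a ← 26.121351 − (+3.096e-02/-9.258e-01) = 26.154796
iter 3: u=1.072862  f(a)=+6.378e-05  f'(a)=-9.220e-01  a ← 26.154796 − (+6.378e-05/-9.220e-01) = 26.154866
iter 4: u=1.072860  f(a)=+2.719e-10  f'(a)=-9.220e-01  a ← 26.154866 − (+2.719e-10/-9.220e-01) = 26.154866
iter 5: u=1.072860  f(a)=+0.000e+00  f'(a)=-9.220e-01  a ← 26.154866 − (+0.000e+00/-9.220e-01) = 26.154866
converged: |Δa| < 1e-12 after 5 iterations
sag = a·(cosh(S/(2a)) − 1) = 26.154866·(cosh(1.072860) − 1) = 16.552858
T_max/T_min = cosh(S/(2a)) = 1.632879

a=26.155 sag=16.553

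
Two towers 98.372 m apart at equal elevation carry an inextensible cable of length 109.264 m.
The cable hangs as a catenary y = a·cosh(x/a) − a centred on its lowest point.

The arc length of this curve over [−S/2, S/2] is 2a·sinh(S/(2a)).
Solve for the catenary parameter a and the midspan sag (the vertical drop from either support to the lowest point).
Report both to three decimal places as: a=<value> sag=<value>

a=61.324 sag=20.806

seed: a₀ = √(S³/(24(L−S))) = √(98.372³/(24·10.892)) = 60.345906
iter 1: u=0.815068  f(a)=+3.676e-01  f'(a)=-3.855e-01  a ← 60.345906 − (+3.676e-01/-3.855e-01) = 61.299296
iter 2: u=0.802391  f(a)=+8.892e-03  f'(a)=-3.671e-01  a ← 61.299296 − (+8.892e-03/-3.671e-01) = 61.323519
iter 3: u=0.802074  f(a)=+5.490e-06  f'(a)=-3.666e-01  a ← 61.323519 − (+5.490e-06/-3.666e-01) = 61.323534
iter 4: u=0.802074  f(a)=+2.103e-12  f'(a)=-3.666e-01  a ← 61.323534 − (+2.103e-12/-3.666e-01) = 61.323534
converged: |Δa| < 1e-12 after 4 iterations
sag = a·(cosh(S/(2a)) − 1) = 61.323534·(cosh(0.802074) − 1) = 20.805823
T_max/T_min = cosh(S/(2a)) = 1.339280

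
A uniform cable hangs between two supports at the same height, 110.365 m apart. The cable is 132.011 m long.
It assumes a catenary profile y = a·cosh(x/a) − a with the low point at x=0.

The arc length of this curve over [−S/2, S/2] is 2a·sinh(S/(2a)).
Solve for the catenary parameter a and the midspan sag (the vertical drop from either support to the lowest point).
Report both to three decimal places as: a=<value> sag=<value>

seed: a₀ = √(S³/(24(L−S))) = √(110.365³/(24·21.646)) = 50.868930
iter 1: u=1.084798  f(a)=+1.310e+00  f'(a)=-9.555e-01  a ← 50.868930 − (+1.310e+00/-9.555e-01) = 52.239843
iter 2: u=1.056330  f(a)=+5.482e-02  f'(a)=-8.770e-01  a ← 52.239843 − (+5.482e-02/-8.770e-01) = 52.302350
iter 3: u=1.055067  f(a)=+1.053e-04  f'(a)=-8.737e-01  a ← 52.302350 − (+1.053e-04/-8.737e-01) = 52.302470
iter 4: u=1.055065  f(a)=+3.902e-10  f'(a)=-8.737e-01  a ← 52.302470 − (+3.902e-10/-8.737e-01) = 52.302470
iter 5: u=1.055065  f(a)=+0.000e+00  f'(a)=-8.737e-01  a ← 52.302470 − (+0.000e+00/-8.737e-01) = 52.302470
converged: |Δa| < 1e-12 after 5 iterations
sag = a·(cosh(S/(2a)) − 1) = 52.302470·(cosh(1.055065) − 1) = 31.913172
T_max/T_min = cosh(S/(2a)) = 1.610166

a=52.302 sag=31.913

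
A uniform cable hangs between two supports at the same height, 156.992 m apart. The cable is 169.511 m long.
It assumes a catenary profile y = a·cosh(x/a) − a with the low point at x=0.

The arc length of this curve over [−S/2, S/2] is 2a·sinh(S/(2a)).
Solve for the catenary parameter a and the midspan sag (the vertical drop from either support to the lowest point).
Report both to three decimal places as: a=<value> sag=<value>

seed: a₀ = √(S³/(24(L−S))) = √(156.992³/(24·12.519)) = 113.481703
iter 1: u=0.691706  f(a)=+3.029e-01  f'(a)=-2.314e-01  a ← 113.481703 − (+3.029e-01/-2.314e-01) = 114.790951
iter 2: u=0.683817  f(a)=+5.322e-03  f'(a)=-2.233e-01  a ← 114.790951 − (+5.322e-03/-2.233e-01) = 114.814785
iter 3: u=0.683675  f(a)=+1.708e-06  f'(a)=-2.232e-01  a ← 114.814785 − (+1.708e-06/-2.232e-01) = 114.814793
iter 4: u=0.683675  f(a)=+1.705e-13  f'(a)=-2.232e-01  a ← 114.814793 − (+1.705e-13/-2.232e-01) = 114.814793
converged: |Δa| < 1e-12 after 4 iterations
sag = a·(cosh(S/(2a)) − 1) = 114.814793·(cosh(0.683675) − 1) = 27.894462
T_max/T_min = cosh(S/(2a)) = 1.242952

a=114.815 sag=27.894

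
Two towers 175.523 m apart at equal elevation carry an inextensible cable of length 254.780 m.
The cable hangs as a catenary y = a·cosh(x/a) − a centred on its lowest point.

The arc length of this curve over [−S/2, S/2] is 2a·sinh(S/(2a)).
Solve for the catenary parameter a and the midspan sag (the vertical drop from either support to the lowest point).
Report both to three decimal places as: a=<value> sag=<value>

seed: a₀ = √(S³/(24(L−S))) = √(175.523³/(24·79.257)) = 53.318339
iter 1: u=1.645991  f(a)=+1.146e+01  f'(a)=-3.860e+00  a ← 53.318339 − (+1.146e+01/-3.860e+00) = 56.285847
iter 2: u=1.559211  f(a)=+1.026e+00  f'(a)=-3.197e+00  a ← 56.285847 − (+1.026e+00/-3.197e+00) = 56.606728
iter 3: u=1.550372  f(a)=+1.002e-02  f'(a)=-3.135e+00  a ← 56.606728 − (+1.002e-02/-3.135e+00) = 56.609923
iter 4: u=1.550285  f(a)=+9.754e-07  f'(a)=-3.135e+00  a ← 56.609923 − (+9.754e-07/-3.135e+00) = 56.609923
iter 5: u=1.550285  f(a)=+2.842e-14  f'(a)=-3.135e+00  a ← 56.609923 − (+2.842e-14/-3.135e+00) = 56.609923
converged: |Δa| < 1e-12 after 5 iterations
sag = a·(cosh(S/(2a)) − 1) = 56.609923·(cosh(1.550285) − 1) = 82.791998
T_max/T_min = cosh(S/(2a)) = 2.462500

a=56.610 sag=82.792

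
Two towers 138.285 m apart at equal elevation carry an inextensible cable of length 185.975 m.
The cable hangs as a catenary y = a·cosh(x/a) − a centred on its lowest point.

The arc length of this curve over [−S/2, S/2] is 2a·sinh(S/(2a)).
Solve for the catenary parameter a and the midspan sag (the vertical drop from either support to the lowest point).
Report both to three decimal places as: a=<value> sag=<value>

seed: a₀ = √(S³/(24(L−S))) = √(138.285³/(24·47.690)) = 48.066592
iter 1: u=1.438473  f(a)=+5.184e+00  f'(a)=-2.426e+00  a ← 48.066592 − (+5.184e+00/-2.426e+00) = 50.203126
iter 2: u=1.377255  f(a)=+3.657e-01  f'(a)=-2.095e+00  a ← 50.203126 − (+3.657e-01/-2.095e+00) = 50.377669
iter 3: u=1.372483  f(a)=+2.125e-03  f'(a)=-2.071e+00  a ← 50.377669 − (+2.125e-03/-2.071e+00) = 50.378695
iter 4: u=1.372455  f(a)=+7.267e-08  f'(a)=-2.071e+00  a ← 50.378695 − (+7.267e-08/-2.071e+00) = 50.378695
iter 5: u=1.372455  f(a)=+2.842e-14  f'(a)=-2.071e+00  a ← 50.378695 − (+2.842e-14/-2.071e+00) = 50.378695
converged: |Δa| < 1e-12 after 5 iterations
sag = a·(cosh(S/(2a)) − 1) = 50.378695·(cosh(1.372455) − 1) = 55.378991
T_max/T_min = cosh(S/(2a)) = 2.099254

a=50.379 sag=55.379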